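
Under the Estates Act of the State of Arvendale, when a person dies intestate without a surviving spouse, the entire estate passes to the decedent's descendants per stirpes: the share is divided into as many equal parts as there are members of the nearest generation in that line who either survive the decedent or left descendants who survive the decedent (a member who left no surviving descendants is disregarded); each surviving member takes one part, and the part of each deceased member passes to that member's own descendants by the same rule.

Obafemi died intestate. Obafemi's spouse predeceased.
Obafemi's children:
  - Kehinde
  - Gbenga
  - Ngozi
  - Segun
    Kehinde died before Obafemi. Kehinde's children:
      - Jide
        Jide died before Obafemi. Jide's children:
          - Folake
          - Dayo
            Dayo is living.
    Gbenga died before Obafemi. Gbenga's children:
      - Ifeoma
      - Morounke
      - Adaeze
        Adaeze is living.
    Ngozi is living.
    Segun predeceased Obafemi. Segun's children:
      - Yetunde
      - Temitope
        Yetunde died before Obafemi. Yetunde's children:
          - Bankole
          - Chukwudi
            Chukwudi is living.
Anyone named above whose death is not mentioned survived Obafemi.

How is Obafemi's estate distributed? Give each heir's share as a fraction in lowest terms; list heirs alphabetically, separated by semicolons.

There is no surviving spouse, so the entire estate passes to Obafemi's descendants per stirpes.
The estate is divided into 4 equal shares of 1/4 among Kehinde, Gbenga, Ngozi, Segun.
Kehinde predeceased; the 1/4 allotted to Kehinde's branch passes to Kehinde's issue by representation.
Jide's line is the sole branch at this level, so the full 1/4 passes to Jide's issue by representation.
The 1/4 is divided into 2 equal shares of 1/8 among Folake, Dayo.
Folake is living and takes 1/8.
Dayo is living and takes 1/8.
Gbenga predeceased; the 1/4 allotted to Gbenga's branch passes to Gbenga's issue by representation.
The 1/4 is divided into 3 equal shares of 1/12 among Ifeoma, Morounke, Adaeze.
Ifeoma is living and takes 1/12.
Morounke is living and takes 1/12.
Adaeze is living and takes 1/12.
Ngozi is living and takes 1/4.
Segun predeceased; the 1/4 allotted to Segun's branch passes to Segun's issue by representation.
The 1/4 is divided into 2 equal shares of 1/8 among Yetunde, Temitope.
Yetunde predeceased; the 1/8 allotted to Yetunde's branch passes to Yetunde's issue by representation.
The 1/8 is divided into 2 equal shares of 1/16 among Bankole, Chukwudi.
Bankole is living and takes 1/16.
Chukwudi is living and takes 1/16.
Temitope is living and takes 1/8.

Adaeze 1/12; Bankole 1/16; Chukwudi 1/16; Dayo 1/8; Folake 1/8; Ifeoma 1/12; Morounke 1/12; Ngozi 1/4; Temitope 1/8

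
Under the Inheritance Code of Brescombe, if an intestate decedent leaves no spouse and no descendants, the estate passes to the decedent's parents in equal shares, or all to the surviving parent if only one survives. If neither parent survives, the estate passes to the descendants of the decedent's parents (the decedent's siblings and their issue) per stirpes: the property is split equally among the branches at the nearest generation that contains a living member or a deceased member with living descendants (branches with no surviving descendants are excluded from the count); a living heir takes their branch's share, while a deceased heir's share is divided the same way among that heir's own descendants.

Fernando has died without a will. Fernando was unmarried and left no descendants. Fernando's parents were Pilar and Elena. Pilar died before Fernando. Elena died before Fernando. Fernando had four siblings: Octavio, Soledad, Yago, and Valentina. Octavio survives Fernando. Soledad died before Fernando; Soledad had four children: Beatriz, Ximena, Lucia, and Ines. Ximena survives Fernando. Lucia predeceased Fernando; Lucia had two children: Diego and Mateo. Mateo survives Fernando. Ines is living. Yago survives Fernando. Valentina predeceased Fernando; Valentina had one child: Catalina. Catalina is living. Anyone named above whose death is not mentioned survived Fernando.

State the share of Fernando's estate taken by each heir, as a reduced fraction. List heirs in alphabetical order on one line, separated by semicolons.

Neither parent survives and there are no descendants, so the estate passes to Fernando's siblings and their issue per stirpes.
The estate is divided into 4 equal shares of 1/4 among Octavio, Soledad, Yago, Valentina.
Octavio is living and takes 1/4.
Soledad predeceased; the 1/4 allotted to Soledad's branch passes to Soledad's issue by representation.
The 1/4 is divided into 4 equal shares of 1/16 among Beatriz, Ximena, Lucia, Ines.
Beatriz is living and takes 1/16.
Ximena is living and takes 1/16.
Lucia predeceased; the 1/16 allotted to Lucia's branch passes to Lucia's issue by representation.
The 1/16 is divided into 2 equal shares of 1/32 among Diego, Mateo.
Diego is living and takes 1/32.
Mateo is living and takes 1/32.
Ines is living and takes 1/16.
Yago is living and takes 1/4.
Valentina predeceased; the 1/4 allotted to Valentina's branch passes to Valentina's issue by representation.
Catalina is the sole taker at this level and receives the full 1/4.

Beatriz 1/16; Catalina 1/4; Diego 1/32; Ines 1/16; Mateo 1/32; Octavio 1/4; Ximena 1/16; Yago 1/4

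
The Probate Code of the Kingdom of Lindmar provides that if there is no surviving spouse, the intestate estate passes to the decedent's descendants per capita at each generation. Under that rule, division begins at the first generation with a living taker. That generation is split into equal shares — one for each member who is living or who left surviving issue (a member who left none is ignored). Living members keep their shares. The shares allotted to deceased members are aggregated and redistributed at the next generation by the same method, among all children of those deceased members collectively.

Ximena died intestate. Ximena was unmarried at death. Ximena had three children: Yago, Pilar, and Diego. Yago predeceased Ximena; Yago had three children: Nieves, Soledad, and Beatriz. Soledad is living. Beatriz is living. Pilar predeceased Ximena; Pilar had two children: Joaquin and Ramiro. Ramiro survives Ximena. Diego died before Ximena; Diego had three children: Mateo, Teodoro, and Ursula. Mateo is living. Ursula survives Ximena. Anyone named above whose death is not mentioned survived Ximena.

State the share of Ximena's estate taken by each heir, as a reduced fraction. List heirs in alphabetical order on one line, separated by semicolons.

There is no surviving spouse, so the entire estate passes to Ximena's descendants per capita at each generation.
No one at generation 1 (Yago, Pilar, Diego) is living; moving to the next generation.
At generation 2 (Nieves, Soledad, Beatriz, Joaquin, Ramiro, Mateo, Teodoro, Ursula) there are 8 shares of (1)/8 = 1/8 each.
Living: Nieves, Soledad, Beatriz, Joaquin, Ramiro, Mateo, Teodoro, and Ursula — each takes 1/8.

Beatriz 1/8; Joaquin 1/8; Mateo 1/8; Nieves 1/8; Ramiro 1/8; Soledad 1/8; Teodoro 1/8; Ursula 1/8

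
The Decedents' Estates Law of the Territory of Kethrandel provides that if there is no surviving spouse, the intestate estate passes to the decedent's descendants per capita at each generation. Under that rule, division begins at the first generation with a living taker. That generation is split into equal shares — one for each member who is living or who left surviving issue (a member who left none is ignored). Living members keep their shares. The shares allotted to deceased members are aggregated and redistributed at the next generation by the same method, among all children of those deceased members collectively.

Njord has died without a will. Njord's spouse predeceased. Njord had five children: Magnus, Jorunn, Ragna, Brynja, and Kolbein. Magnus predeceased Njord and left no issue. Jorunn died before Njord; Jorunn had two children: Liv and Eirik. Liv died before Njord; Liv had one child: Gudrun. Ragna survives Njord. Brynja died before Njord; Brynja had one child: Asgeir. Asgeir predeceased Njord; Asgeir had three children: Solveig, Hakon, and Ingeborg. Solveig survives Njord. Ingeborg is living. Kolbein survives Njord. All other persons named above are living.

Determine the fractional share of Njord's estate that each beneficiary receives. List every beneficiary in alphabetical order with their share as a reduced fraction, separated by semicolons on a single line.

There is no surviving spouse, so the entire estate passes to Njord's descendants per capita at each generation.
At generation 1 (Jorunn, Ragna, Brynja, Kolbein) there are 4 shares of (1)/4 = 1/4 each.
Living: Ragna and Kolbein — each takes 1/4.
Deceased: Jorunn and Brynja. Their combined 1/2 is pooled and carried to generation 2.
At generation 2 (Liv, Eirik, Asgeir) there are 3 shares of (1/2)/3 = 1/6 each.
Living: Eirik — each takes 1/6.
Deceased: Liv and Asgeir. Their combined 1/3 is pooled and carried to generation 3.
At generation 3 (Gudrun, Solveig, Hakon, Ingeborg) there are 4 shares of (1/3)/4 = 1/12 each.
Living: Gudrun, Solveig, Hakon, and Ingeborg — each takes 1/12.

Eirik 1/6; Gudrun 1/12; Hakon 1/12; Ingeborg 1/12; Kolbein 1/4; Ragna 1/4; Solveig 1/12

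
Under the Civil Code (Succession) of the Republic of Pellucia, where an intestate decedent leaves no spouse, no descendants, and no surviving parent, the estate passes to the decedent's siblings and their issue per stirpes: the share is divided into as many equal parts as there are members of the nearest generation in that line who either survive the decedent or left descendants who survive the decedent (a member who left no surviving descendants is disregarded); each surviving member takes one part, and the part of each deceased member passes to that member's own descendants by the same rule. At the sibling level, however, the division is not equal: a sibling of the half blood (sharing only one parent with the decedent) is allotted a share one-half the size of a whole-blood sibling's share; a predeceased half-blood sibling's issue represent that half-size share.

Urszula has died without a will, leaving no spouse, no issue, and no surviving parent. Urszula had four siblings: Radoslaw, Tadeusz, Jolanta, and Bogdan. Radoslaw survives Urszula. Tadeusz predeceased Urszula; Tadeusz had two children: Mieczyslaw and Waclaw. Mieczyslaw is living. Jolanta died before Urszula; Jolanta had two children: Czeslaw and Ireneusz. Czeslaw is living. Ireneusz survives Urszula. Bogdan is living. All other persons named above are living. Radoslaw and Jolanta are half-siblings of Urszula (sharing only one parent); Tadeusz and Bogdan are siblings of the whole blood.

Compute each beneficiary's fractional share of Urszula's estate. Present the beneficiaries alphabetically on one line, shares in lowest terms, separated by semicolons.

No spouse, descendants, or parent survives, so the estate passes to Urszula's siblings per stirpes.
Half-blood siblings count for one-half the weight of whole-blood siblings at the initial division.
Dividing 1 in proportion to weights (total weight 3): Radoslaw (weight 1/2) → 1/6; Tadeusz (weight 1) → 1/3; Jolanta (weight 1/2) → 1/6; Bogdan (weight 1) → 1/3.
Radoslaw is living and takes 1/6.
Tadeusz predeceased; the 1/3 allotted to Tadeusz's branch passes to Tadeusz's issue by representation.
The 1/3 is divided into 2 equal shares of 1/6 among Mieczyslaw, Waclaw.
Mieczyslaw is living and takes 1/6.
Waclaw is living and takes 1/6.
Jolanta predeceased; the 1/6 allotted to Jolanta's branch passes to Jolanta's issue by representation.
The 1/6 is divided into 2 equal shares of 1/12 among Czeslaw, Ireneusz.
Czeslaw is living and takes 1/12.
Ireneusz is living and takes 1/12.
Bogdan is living and takes 1/3.

Bogdan 1/3; Czeslaw 1/12; Ireneusz 1/12; Mieczyslaw 1/6; Radoslaw 1/6; Waclaw 1/6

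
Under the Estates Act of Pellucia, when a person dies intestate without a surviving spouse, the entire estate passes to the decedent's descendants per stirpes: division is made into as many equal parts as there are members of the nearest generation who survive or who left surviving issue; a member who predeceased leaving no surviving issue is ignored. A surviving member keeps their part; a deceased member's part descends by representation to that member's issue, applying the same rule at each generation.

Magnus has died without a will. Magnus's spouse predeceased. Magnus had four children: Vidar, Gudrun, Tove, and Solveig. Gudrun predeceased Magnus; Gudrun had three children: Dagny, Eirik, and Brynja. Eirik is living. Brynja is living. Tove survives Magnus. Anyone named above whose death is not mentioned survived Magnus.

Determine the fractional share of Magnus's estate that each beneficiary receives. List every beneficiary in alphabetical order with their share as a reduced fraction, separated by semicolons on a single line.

There is no surviving spouse, so the entire estate passes to Magnus's descendants per stirpes.
The estate is divided into 4 equal shares of 1/4 among Vidar, Gudrun, Tove, Solveig.
Vidar is living and takes 1/4.
Gudrun predeceased; the 1/4 allotted to Gudrun's branch passes to Gudrun's issue by representation.
The 1/4 is divided into 3 equal shares of 1/12 among Dagny, Eirik, Brynja.
Dagny is living and takes 1/12.
Eirik is living and takes 1/12.
Brynja is living and takes 1/12.
Tove is living and takes 1/4.
Solveig is living and takes 1/4.

Brynja 1/12; Dagny 1/12; Eirik 1/12; Solveig 1/4; Tove 1/4; Vidar 1/4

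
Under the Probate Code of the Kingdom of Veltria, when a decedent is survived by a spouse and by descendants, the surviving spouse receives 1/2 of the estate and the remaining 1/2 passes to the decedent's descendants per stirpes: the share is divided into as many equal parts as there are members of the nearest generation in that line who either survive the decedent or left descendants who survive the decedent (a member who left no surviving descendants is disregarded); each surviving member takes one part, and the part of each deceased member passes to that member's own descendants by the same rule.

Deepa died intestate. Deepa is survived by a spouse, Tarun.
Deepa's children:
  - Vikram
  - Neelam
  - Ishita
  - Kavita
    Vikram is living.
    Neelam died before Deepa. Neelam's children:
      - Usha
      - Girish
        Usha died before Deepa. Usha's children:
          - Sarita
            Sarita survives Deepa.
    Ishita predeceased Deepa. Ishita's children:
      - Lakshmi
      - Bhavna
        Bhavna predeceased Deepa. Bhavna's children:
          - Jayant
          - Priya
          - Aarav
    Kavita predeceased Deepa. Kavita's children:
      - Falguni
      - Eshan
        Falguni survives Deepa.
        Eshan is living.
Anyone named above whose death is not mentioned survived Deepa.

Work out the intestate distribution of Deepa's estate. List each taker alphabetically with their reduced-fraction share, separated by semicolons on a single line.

Aarav 1/48; Eshan 1/16; Falguni 1/16; Girish 1/16; Jayant 1/48; Lakshmi 1/16; Priya 1/48; Sarita 1/16; Tarun 1/2; Vikram 1/8

Tarun, as surviving spouse, takes 1/2.
The remaining 1/2 passes to Deepa's descendants per stirpes.
The 1/2 is divided into 4 equal shares of 1/8 among Vikram, Neelam, Ishita, Kavita.
Vikram is living and takes 1/8.
Neelam predeceased; the 1/8 allotted to Neelam's branch passes to Neelam's issue by representation.
The 1/8 is divided into 2 equal shares of 1/16 among Usha, Girish.
Usha predeceased; the 1/16 allotted to Usha's branch passes to Usha's issue by representation.
Sarita is the sole taker at this level and receives the full 1/16.
Girish is living and takes 1/16.
Ishita predeceased; the 1/8 allotted to Ishita's branch passes to Ishita's issue by representation.
The 1/8 is divided into 2 equal shares of 1/16 among Lakshmi, Bhavna.
Lakshmi is living and takes 1/16.
Bhavna predeceased; the 1/16 allotted to Bhavna's branch passes to Bhavna's issue by representation.
The 1/16 is divided into 3 equal shares of 1/48 among Jayant, Priya, Aarav.
Jayant is living and takes 1/48.
Priya is living and takes 1/48.
Aarav is living and takes 1/48.
Kavita predeceased; the 1/8 allotted to Kavita's branch passes to Kavita's issue by representation.
The 1/8 is divided into 2 equal shares of 1/16 among Falguni, Eshan.
Falguni is living and takes 1/16.
Eshan is living and takes 1/16.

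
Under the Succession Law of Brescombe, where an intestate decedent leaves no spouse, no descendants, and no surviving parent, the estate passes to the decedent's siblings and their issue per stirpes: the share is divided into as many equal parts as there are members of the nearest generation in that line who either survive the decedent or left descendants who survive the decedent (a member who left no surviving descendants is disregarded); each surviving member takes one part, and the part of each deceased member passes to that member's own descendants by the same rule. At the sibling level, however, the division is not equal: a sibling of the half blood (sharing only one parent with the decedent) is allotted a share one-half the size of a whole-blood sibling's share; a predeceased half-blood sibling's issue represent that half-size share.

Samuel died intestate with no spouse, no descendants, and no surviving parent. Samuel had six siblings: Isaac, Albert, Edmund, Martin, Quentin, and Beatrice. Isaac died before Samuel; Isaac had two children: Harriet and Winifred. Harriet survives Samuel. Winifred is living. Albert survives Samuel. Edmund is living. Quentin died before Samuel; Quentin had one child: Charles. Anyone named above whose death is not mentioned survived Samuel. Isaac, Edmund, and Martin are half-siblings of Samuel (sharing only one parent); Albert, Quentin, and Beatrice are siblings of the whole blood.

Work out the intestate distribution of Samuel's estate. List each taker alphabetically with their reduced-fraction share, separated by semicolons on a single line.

Albert 2/9; Beatrice 2/9; Charles 2/9; Edmund 1/9; Harriet 1/18; Martin 1/9; Winifred 1/18

No spouse, descendants, or parent survives, so the estate passes to Samuel's siblings per stirpes.
Half-blood siblings count for one-half the weight of whole-blood siblings at the initial division.
Dividing 1 in proportion to weights (total weight 9/2): Isaac (weight 1/2) → 1/9; Albert (weight 1) → 2/9; Edmund (weight 1/2) → 1/9; Martin (weight 1/2) → 1/9; Quentin (weight 1) → 2/9; Beatrice (weight 1) → 2/9.
Isaac predeceased; the 1/9 allotted to Isaac's branch passes to Isaac's issue by representation.
The 1/9 is divided into 2 equal shares of 1/18 among Harriet, Winifred.
Harriet is living and takes 1/18.
Winifred is living and takes 1/18.
Albert is living and takes 2/9.
Edmund is living and takes 1/9.
Martin is living and takes 1/9.
Quentin predeceased; the 2/9 allotted to Quentin's branch passes to Quentin's issue by representation.
Charles is the sole taker at this level and receives the full 2/9.
Beatrice is living and takes 2/9.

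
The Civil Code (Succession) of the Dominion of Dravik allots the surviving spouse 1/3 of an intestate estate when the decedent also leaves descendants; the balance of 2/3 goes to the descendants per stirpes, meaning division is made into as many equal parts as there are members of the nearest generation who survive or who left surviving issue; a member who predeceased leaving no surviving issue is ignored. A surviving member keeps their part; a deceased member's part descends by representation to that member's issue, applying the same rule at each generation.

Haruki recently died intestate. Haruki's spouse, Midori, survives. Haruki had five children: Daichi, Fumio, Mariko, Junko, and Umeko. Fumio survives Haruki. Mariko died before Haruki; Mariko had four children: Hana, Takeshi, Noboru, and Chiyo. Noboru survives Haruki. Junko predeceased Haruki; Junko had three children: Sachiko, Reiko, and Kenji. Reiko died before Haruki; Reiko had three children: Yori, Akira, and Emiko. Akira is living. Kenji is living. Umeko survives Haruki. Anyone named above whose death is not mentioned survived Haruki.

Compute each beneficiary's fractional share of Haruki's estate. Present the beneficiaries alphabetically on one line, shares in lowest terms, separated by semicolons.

Midori, as surviving spouse, takes 1/3.
The remaining 2/3 passes to Haruki's descendants per stirpes.
The 2/3 is divided into 5 equal shares of 2/15 among Daichi, Fumio, Mariko, Junko, Umeko.
Daichi is living and takes 2/15.
Fumio is living and takes 2/15.
Mariko predeceased; the 2/15 allotted to Mariko's branch passes to Mariko's issue by representation.
The 2/15 is divided into 4 equal shares of 1/30 among Hana, Takeshi, Noboru, Chiyo.
Hana is living and takes 1/30.
Takeshi is living and takes 1/30.
Noboru is living and takes 1/30.
Chiyo is living and takes 1/30.
Junko predeceased; the 2/15 allotted to Junko's branch passes to Junko's issue by representation.
The 2/15 is divided into 3 equal shares of 2/45 among Sachiko, Reiko, Kenji.
Sachiko is living and takes 2/45.
Reiko predeceased; the 2/45 allotted to Reiko's branch passes to Reiko's issue by representation.
The 2/45 is divided into 3 equal shares of 2/135 among Yori, Akira, Emiko.
Yori is living and takes 2/135.
Akira is living and takes 2/135.
Emiko is living and takes 2/135.
Kenji is living and takes 2/45.
Umeko is living and takes 2/15.

Akira 2/135; Chiyo 1/30; Daichi 2/15; Emiko 2/135; Fumio 2/15; Hana 1/30; Kenji 2/45; Midori 1/3; Noboru 1/30; Sachiko 2/45; Takeshi 1/30; Umeko 2/15; Yori 2/135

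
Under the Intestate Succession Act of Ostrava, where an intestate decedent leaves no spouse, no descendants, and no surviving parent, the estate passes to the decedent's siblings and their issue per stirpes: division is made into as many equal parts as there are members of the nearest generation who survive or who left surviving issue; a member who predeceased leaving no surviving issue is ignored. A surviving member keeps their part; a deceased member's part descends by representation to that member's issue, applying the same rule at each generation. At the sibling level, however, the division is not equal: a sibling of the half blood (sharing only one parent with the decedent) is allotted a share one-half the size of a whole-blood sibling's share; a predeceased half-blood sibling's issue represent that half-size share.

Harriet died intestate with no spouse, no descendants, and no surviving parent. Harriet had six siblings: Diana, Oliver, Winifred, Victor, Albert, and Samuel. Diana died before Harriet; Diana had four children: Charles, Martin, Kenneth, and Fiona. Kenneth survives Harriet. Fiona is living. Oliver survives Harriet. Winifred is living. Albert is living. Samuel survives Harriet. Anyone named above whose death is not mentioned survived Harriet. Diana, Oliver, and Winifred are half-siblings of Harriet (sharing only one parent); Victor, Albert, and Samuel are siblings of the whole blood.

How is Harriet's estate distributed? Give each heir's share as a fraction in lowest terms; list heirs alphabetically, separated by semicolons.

No spouse, descendants, or parent survives, so the estate passes to Harriet's siblings per stirpes.
Half-blood siblings count for one-half the weight of whole-blood siblings at the initial division.
Dividing 1 in proportion to weights (total weight 9/2): Diana (weight 1/2) → 1/9; Oliver (weight 1/2) → 1/9; Winifred (weight 1/2) → 1/9; Victor (weight 1) → 2/9; Albert (weight 1) → 2/9; Samuel (weight 1) → 2/9.
Diana predeceased; the 1/9 allotted to Diana's branch passes to Diana's issue by representation.
The 1/9 is divided into 4 equal shares of 1/36 among Charles, Martin, Kenneth, Fiona.
Charles is living and takes 1/36.
Martin is living and takes 1/36.
Kenneth is living and takes 1/36.
Fiona is living and takes 1/36.
Oliver is living and takes 1/9.
Winifred is living and takes 1/9.
Victor is living and takes 2/9.
Albert is living and takes 2/9.
Samuel is living and takes 2/9.

Albert 2/9; Charles 1/36; Fiona 1/36; Kenneth 1/36; Martin 1/36; Oliver 1/9; Samuel 2/9; Victor 2/9; Winifred 1/9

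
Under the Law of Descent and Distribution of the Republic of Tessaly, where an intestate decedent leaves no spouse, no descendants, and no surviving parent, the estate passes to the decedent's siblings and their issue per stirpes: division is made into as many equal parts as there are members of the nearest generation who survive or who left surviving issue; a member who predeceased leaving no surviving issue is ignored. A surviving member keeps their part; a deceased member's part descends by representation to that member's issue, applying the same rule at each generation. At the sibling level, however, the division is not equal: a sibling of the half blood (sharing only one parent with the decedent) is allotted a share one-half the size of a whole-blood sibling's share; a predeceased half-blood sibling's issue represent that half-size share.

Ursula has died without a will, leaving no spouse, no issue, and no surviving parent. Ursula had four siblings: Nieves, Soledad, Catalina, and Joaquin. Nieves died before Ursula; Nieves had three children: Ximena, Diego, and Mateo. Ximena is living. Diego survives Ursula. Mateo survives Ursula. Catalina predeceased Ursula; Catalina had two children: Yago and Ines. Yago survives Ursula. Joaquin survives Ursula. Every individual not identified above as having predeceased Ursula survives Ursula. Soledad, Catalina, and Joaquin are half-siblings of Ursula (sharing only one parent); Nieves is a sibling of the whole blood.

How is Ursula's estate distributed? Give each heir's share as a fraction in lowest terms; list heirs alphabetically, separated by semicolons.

No spouse, descendants, or parent survives, so the estate passes to Ursula's siblings per stirpes.
Half-blood siblings count for one-half the weight of whole-blood siblings at the initial division.
Dividing 1 in proportion to weights (total weight 5/2): Nieves (weight 1) → 2/5; Soledad (weight 1/2) → 1/5; Catalina (weight 1/2) → 1/5; Joaquin (weight 1/2) → 1/5.
Nieves predeceased; the 2/5 allotted to Nieves's branch passes to Nieves's issue by representation.
The 2/5 is divided into 3 equal shares of 2/15 among Ximena, Diego, Mateo.
Ximena is living and takes 2/15.
Diego is living and takes 2/15.
Mateo is living and takes 2/15.
Soledad is living and takes 1/5.
Catalina predeceased; the 1/5 allotted to Catalina's branch passes to Catalina's issue by representation.
The 1/5 is divided into 2 equal shares of 1/10 among Yago, Ines.
Yago is living and takes 1/10.
Ines is living and takes 1/10.
Joaquin is living and takes 1/5.

Diego 2/15; Ines 1/10; Joaquin 1/5; Mateo 2/15; Soledad 1/5; Ximena 2/15; Yago 1/10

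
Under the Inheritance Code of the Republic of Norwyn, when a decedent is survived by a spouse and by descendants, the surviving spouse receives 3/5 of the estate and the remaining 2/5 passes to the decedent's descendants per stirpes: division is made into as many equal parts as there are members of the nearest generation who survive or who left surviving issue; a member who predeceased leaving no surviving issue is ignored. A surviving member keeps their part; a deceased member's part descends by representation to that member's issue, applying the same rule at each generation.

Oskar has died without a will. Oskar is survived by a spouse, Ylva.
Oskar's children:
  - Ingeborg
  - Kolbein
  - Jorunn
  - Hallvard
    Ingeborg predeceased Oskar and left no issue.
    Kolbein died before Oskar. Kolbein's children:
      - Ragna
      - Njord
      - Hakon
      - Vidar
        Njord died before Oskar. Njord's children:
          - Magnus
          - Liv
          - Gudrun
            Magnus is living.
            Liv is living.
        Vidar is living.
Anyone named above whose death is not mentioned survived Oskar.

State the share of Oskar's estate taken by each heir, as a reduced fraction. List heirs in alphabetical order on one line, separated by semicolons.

Ylva, as surviving spouse, takes 3/5.
The remaining 2/5 passes to Oskar's descendants per stirpes.
Ingeborg left no surviving issue, so that branch lapses and is disregarded.
The 2/5 is divided into 3 equal shares of 2/15 among Kolbein, Jorunn, Hallvard.
Kolbein predeceased; the 2/15 allotted to Kolbein's branch passes to Kolbein's issue by representation.
The 2/15 is divided into 4 equal shares of 1/30 among Ragna, Njord, Hakon, Vidar.
Ragna is living and takes 1/30.
Njord predeceased; the 1/30 allotted to Njord's branch passes to Njord's issue by representation.
The 1/30 is divided into 3 equal shares of 1/90 among Magnus, Liv, Gudrun.
Magnus is living and takes 1/90.
Liv is living and takes 1/90.
Gudrun is living and takes 1/90.
Hakon is living and takes 1/30.
Vidar is living and takes 1/30.
Jorunn is living and takes 2/15.
Hallvard is living and takes 2/15.

Gudrun 1/90; Hakon 1/30; Hallvard 2/15; Jorunn 2/15; Liv 1/90; Magnus 1/90; Ragna 1/30; Vidar 1/30; Ylva 3/5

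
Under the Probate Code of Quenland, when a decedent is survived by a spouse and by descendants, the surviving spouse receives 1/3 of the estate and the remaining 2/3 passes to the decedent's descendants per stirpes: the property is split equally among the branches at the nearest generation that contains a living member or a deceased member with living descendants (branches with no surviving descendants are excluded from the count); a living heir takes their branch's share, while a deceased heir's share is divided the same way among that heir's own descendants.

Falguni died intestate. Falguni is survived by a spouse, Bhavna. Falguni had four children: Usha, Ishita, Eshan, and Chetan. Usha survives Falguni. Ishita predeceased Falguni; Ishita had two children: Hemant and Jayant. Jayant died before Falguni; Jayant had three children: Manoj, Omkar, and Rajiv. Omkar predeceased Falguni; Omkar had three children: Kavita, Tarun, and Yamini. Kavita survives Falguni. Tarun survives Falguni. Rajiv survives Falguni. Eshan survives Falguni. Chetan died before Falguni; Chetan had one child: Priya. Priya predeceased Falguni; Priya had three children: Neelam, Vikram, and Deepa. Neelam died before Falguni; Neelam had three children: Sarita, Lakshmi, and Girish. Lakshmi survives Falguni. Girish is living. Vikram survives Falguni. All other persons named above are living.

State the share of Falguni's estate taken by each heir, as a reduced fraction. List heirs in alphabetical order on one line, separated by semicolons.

Bhavna 1/3; Deepa 1/18; Eshan 1/6; Girish 1/54; Hemant 1/12; Kavita 1/108; Lakshmi 1/54; Manoj 1/36; Rajiv 1/36; Sarita 1/54; Tarun 1/108; Usha 1/6; Vikram 1/18; Yamini 1/108

Bhavna, as surviving spouse, takes 1/3.
The remaining 2/3 passes to Falguni's descendants per stirpes.
The 2/3 is divided into 4 equal shares of 1/6 among Usha, Ishita, Eshan, Chetan.
Usha is living and takes 1/6.
Ishita predeceased; the 1/6 allotted to Ishita's branch passes to Ishita's issue by representation.
The 1/6 is divided into 2 equal shares of 1/12 among Hemant, Jayant.
Hemant is living and takes 1/12.
Jayant predeceased; the 1/12 allotted to Jayant's branch passes to Jayant's issue by representation.
The 1/12 is divided into 3 equal shares of 1/36 among Manoj, Omkar, Rajiv.
Manoj is living and takes 1/36.
Omkar predeceased; the 1/36 allotted to Omkar's branch passes to Omkar's issue by representation.
The 1/36 is divided into 3 equal shares of 1/108 among Kavita, Tarun, Yamini.
Kavita is living and takes 1/108.
Tarun is living and takes 1/108.
Yamini is living and takes 1/108.
Rajiv is living and takes 1/36.
Eshan is living and takes 1/6.
Chetan predeceased; the 1/6 allotted to Chetan's branch passes to Chetan's issue by representation.
Priya's line is the sole branch at this level, so the full 1/6 passes to Priya's issue by representation.
The 1/6 is divided into 3 equal shares of 1/18 among Neelam, Vikram, Deepa.
Neelam predeceased; the 1/18 allotted to Neelam's branch passes to Neelam's issue by representation.
The 1/18 is divided into 3 equal shares of 1/54 among Sarita, Lakshmi, Girish.
Sarita is living and takes 1/54.
Lakshmi is living and takes 1/54.
Girish is living and takes 1/54.
Vikram is living and takes 1/18.
Deepa is living and takes 1/18.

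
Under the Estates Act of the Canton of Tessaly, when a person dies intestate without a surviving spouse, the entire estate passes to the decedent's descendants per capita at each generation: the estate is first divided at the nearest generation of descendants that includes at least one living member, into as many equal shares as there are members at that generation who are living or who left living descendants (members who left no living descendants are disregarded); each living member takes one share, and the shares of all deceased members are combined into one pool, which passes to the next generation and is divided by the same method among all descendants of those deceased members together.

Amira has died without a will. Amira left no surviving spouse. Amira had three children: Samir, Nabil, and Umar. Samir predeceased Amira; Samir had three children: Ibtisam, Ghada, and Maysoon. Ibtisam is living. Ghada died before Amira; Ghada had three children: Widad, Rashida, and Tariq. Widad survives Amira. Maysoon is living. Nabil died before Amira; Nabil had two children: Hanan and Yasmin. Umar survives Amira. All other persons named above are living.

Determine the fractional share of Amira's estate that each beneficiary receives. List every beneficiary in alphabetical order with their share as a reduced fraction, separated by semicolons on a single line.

There is no surviving spouse, so the entire estate passes to Amira's descendants per capita at each generation.
At generation 1 (Samir, Nabil, Umar) there are 3 shares of (1)/3 = 1/3 each.
Living: Umar — each takes 1/3.
Deceased: Samir and Nabil. Their combined 2/3 is pooled and carried to generation 2.
At generation 2 (Ibtisam, Ghada, Maysoon, Hanan, Yasmin) there are 5 shares of (2/3)/5 = 2/15 each.
Living: Ibtisam, Maysoon, Hanan, and Yasmin — each takes 2/15.
Deceased: Ghada. That 2/15 share is carried to generation 3.
At generation 3 (Widad, Rashida, Tariq) there are 3 shares of (2/15)/3 = 2/45 each.
Living: Widad, Rashida, and Tariq — each takes 2/45.

Hanan 2/15; Ibtisam 2/15; Maysoon 2/15; Rashida 2/45; Tariq 2/45; Umar 1/3; Widad 2/45; Yasmin 2/15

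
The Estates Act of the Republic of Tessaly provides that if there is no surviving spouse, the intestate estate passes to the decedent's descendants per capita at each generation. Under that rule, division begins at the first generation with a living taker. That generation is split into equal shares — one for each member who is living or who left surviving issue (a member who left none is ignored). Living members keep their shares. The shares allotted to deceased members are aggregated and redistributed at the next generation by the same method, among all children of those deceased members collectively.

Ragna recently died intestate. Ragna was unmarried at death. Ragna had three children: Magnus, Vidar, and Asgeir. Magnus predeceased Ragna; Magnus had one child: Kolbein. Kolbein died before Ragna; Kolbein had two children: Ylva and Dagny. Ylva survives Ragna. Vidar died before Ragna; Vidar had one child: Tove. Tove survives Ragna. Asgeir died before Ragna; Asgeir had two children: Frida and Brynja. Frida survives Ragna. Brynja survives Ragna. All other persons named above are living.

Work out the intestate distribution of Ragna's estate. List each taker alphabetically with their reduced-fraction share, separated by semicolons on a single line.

There is no surviving spouse, so the entire estate passes to Ragna's descendants per capita at each generation.
No one at generation 1 (Magnus, Vidar, Asgeir) is living; moving to the next generation.
At generation 2 (Kolbein, Tove, Frida, Brynja) there are 4 shares of (1)/4 = 1/4 each.
Living: Tove, Frida, and Brynja — each takes 1/4.
Deceased: Kolbein. That 1/4 share is carried to generation 3.
At generation 3 (Ylva, Dagny) there are 2 shares of (1/4)/2 = 1/8 each.
Living: Ylva and Dagny — each takes 1/8.

Brynja 1/4; Dagny 1/8; Frida 1/4; Tove 1/4; Ylva 1/8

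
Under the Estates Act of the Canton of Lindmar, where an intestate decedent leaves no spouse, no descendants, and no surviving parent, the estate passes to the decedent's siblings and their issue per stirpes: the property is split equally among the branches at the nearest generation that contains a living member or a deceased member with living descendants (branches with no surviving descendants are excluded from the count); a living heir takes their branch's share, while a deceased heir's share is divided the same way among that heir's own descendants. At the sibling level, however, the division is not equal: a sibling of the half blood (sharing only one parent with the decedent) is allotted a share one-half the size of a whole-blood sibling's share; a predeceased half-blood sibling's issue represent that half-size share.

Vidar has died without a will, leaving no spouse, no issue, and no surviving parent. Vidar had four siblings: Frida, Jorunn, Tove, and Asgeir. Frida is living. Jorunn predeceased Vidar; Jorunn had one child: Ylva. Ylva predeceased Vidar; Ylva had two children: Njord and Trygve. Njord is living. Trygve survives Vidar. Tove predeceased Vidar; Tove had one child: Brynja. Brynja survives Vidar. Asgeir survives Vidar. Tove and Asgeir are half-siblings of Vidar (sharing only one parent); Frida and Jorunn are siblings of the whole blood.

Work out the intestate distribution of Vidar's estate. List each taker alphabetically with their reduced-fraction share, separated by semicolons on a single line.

No spouse, descendants, or parent survives, so the estate passes to Vidar's siblings per stirpes.
Half-blood siblings count for one-half the weight of whole-blood siblings at the initial division.
Dividing 1 in proportion to weights (total weight 3): Frida (weight 1) → 1/3; Jorunn (weight 1) → 1/3; Tove (weight 1/2) → 1/6; Asgeir (weight 1/2) → 1/6.
Frida is living and takes 1/3.
Jorunn predeceased; the 1/3 allotted to Jorunn's branch passes to Jorunn's issue by representation.
Ylva's line is the sole branch at this level, so the full 1/3 passes to Ylva's issue by representation.
The 1/3 is divided into 2 equal shares of 1/6 among Njord, Trygve.
Njord is living and takes 1/6.
Trygve is living and takes 1/6.
Tove predeceased; the 1/6 allotted to Tove's branch passes to Tove's issue by representation.
Brynja is the sole taker at this level and receives the full 1/6.
Asgeir is living and takes 1/6.

Asgeir 1/6; Brynja 1/6; Frida 1/3; Njord 1/6; Trygve 1/6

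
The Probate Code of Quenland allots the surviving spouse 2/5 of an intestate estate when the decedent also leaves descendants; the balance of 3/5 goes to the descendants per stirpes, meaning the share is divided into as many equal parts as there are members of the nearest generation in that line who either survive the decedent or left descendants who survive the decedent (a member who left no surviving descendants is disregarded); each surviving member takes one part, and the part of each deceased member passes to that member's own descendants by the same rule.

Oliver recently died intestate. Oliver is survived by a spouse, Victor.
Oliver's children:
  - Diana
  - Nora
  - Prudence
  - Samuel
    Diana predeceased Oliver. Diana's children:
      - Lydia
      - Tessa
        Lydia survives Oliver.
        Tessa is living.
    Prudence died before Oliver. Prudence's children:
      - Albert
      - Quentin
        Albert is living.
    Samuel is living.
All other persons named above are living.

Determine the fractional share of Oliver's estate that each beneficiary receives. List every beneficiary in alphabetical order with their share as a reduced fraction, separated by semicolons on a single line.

Victor, as surviving spouse, takes 2/5.
The remaining 3/5 passes to Oliver's descendants per stirpes.
The 3/5 is divided into 4 equal shares of 3/20 among Diana, Nora, Prudence, Samuel.
Diana predeceased; the 3/20 allotted to Diana's branch passes to Diana's issue by representation.
The 3/20 is divided into 2 equal shares of 3/40 among Lydia, Tessa.
Lydia is living and takes 3/40.
Tessa is living and takes 3/40.
Nora is living and takes 3/20.
Prudence predeceased; the 3/20 allotted to Prudence's branch passes to Prudence's issue by representation.
The 3/20 is divided into 2 equal shares of 3/40 among Albert, Quentin.
Albert is living and takes 3/40.
Quentin is living and takes 3/40.
Samuel is living and takes 3/20.

Albert 3/40; Lydia 3/40; Nora 3/20; Quentin 3/40; Samuel 3/20; Tessa 3/40; Victor 2/5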